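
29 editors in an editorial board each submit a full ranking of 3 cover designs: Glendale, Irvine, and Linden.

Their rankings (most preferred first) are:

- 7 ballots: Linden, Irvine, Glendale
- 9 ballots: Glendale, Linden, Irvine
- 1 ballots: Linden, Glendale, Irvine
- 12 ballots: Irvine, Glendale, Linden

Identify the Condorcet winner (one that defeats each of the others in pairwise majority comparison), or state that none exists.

None — there is no Condorcet winner

Head-to-head results (29 voters total):
Glendale vs Irvine: Irvine wins 19–10.
Glendale vs Linden: Glendale wins 21–8.
Irvine vs Linden: Linden wins 17–12.
No candidate beats all others: Glendale beats Linden beats Irvine beats Glendale, a majority cycle.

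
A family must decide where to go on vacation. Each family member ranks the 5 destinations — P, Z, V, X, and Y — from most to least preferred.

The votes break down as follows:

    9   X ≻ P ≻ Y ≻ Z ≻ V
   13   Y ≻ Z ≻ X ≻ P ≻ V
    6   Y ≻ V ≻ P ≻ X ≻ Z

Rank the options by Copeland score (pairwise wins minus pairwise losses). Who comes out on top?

Y

Pairwise results:
  P vs Z: P wins 15–13.
  P vs V: P wins 22–6.
  P vs X: X wins 22–6.
  P vs Y: Y wins 19–9.
  Z vs V: Z wins 22–6.
  Z vs X: X wins 15–13.
  Z vs Y: Y wins 28–0.
  V vs X: X wins 22–6.
  V vs Y: Y wins 28–0.
  X vs Y: Y wins 19–9.
Copeland scores (wins − losses):
  P: 2 − 2 = 0
  Z: 1 − 3 = -2
  V: 0 − 4 = -4
  X: 3 − 1 = 2
  Y: 4 − 0 = 4
Y has the best Copeland score.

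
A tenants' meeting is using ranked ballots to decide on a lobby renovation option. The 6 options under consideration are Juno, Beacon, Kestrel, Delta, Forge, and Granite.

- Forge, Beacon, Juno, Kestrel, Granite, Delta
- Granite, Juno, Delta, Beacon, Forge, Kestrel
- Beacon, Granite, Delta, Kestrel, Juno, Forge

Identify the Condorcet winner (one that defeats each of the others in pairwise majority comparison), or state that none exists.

Beacon

Head-to-head results (3 voters total):
Juno vs Beacon: Beacon wins 2–1.
Juno vs Kestrel: Juno wins 2–1.
Juno vs Delta: Juno wins 2–1.
Juno vs Forge: Juno wins 2–1.
Juno vs Granite: Granite wins 2–1.
Beacon vs Kestrel: Beacon wins 3–0.
Beacon vs Delta: Beacon wins 2–1.
Beacon vs Forge: Beacon wins 2–1.
Beacon vs Granite: Beacon wins 2–1.
Kestrel vs Delta: Delta wins 2–1.
Kestrel vs Forge: Forge wins 2–1.
Kestrel vs Granite: Granite wins 2–1.
Delta vs Forge: Delta wins 2–1.
Delta vs Granite: Granite wins 3–0.
Forge vs Granite: Granite wins 2–1.
Beacon beats each rival — Juno (2–1), Kestrel (3–0), Delta (2–1), Forge (2–1), Granite (2–1) — so Beacon is the Condorcet winner.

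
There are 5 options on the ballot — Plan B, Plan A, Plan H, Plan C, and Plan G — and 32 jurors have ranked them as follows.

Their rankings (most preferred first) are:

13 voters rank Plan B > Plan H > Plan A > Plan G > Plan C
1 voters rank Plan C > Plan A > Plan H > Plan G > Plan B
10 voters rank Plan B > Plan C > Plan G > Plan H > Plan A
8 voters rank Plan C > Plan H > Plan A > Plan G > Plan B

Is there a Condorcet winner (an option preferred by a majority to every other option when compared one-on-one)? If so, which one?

Head-to-head results (32 voters total):
Plan B vs Plan A: Plan B wins 23–9.
Plan B vs Plan H: Plan B wins 23–9.
Plan B vs Plan C: Plan B wins 23–9.
Plan B vs Plan G: Plan B wins 23–9.
Plan A vs Plan H: Plan H wins 31–1.
Plan A vs Plan C: Plan C wins 19–13.
Plan A vs Plan G: Plan A wins 22–10.
Plan H vs Plan C: Plan C wins 19–13.
Plan H vs Plan G: Plan H wins 22–10.
Plan C vs Plan G: Plan C wins 19–13.
Plan B beats each rival — Plan A (23–9), Plan H (23–9), Plan C (23–9), Plan G (23–9) — so Plan B is the Condorcet winner.

Plan B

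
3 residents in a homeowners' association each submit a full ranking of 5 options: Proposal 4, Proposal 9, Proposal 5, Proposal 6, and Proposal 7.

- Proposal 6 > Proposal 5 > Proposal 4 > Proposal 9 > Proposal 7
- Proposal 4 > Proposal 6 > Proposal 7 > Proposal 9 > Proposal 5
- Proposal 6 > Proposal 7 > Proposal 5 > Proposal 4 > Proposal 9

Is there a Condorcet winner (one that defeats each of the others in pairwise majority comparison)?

Head-to-head results (3 voters total):
Proposal 4 vs Proposal 9: Proposal 4 wins 3–0.
Proposal 4 vs Proposal 5: Proposal 5 wins 2–1.
Proposal 4 vs Proposal 6: Proposal 6 wins 2–1.
Proposal 4 vs Proposal 7: Proposal 4 wins 2–1.
Proposal 9 vs Proposal 5: Proposal 5 wins 2–1.
Proposal 9 vs Proposal 6: Proposal 6 wins 3–0.
Proposal 9 vs Proposal 7: Proposal 7 wins 2–1.
Proposal 5 vs Proposal 6: Proposal 6 wins 3–0.
Proposal 5 vs Proposal 7: Proposal 7 wins 2–1.
Proposal 6 vs Proposal 7: Proposal 6 wins 3–0.
Proposal 6 beats each rival — Proposal 4 (2–1), Proposal 9 (3–0), Proposal 5 (3–0), Proposal 7 (3–0) — so Proposal 6 is the Condorcet winner.

Yes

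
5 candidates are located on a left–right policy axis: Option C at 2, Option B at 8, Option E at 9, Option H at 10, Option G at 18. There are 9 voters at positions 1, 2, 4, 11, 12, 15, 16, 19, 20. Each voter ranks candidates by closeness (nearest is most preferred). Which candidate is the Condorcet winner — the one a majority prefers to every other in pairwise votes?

Option H

With single-peaked preferences on a line, the Condorcet winner is the candidate closest to the median voter.
The median voter (position 12) is closest to Option H at 10.
Check: Option H vs Option B — voters closer to Option H: 6 of 9.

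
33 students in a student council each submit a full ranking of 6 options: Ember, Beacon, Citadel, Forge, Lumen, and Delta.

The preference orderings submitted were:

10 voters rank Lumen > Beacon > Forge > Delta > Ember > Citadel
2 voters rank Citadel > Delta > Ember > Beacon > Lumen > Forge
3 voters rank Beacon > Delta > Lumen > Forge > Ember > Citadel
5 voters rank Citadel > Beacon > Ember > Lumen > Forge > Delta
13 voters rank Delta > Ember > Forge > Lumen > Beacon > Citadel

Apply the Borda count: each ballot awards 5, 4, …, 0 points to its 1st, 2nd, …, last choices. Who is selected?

Borda scores:
  Ember: 10·1 + 2·3 + 3·1 + 5·3 + 13·4 = 86
  Beacon: 10·4 + 2·2 + 3·5 + 5·4 + 13·1 = 92
  Citadel: 10·0 + 2·5 + 3·0 + 5·5 + 13·0 = 35
  Forge: 10·3 + 2·0 + 3·2 + 5·1 + 13·3 = 80
  Lumen: 10·5 + 2·1 + 3·3 + 5·2 + 13·2 = 97
  Delta: 10·2 + 2·4 + 3·4 + 5·0 + 13·5 = 105
Delta has the highest total.

Delta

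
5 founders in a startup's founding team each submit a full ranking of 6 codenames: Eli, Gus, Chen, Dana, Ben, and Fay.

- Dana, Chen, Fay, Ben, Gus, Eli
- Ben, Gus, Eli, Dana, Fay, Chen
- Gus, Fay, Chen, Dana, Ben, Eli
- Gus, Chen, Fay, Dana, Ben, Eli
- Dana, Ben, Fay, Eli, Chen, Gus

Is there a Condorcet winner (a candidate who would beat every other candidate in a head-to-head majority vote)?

Head-to-head results (5 voters total):
Eli vs Gus: Gus wins 4–1.
Eli vs Chen: Chen wins 3–2.
Eli vs Dana: Dana wins 4–1.
Eli vs Ben: Ben wins 5–0.
Eli vs Fay: Fay wins 4–1.
Gus vs Chen: Gus wins 3–2.
Gus vs Dana: Gus wins 3–2.
Gus vs Ben: Ben wins 3–2.
Gus vs Fay: Gus wins 3–2.
Chen vs Dana: Dana wins 3–2.
Chen vs Ben: Chen wins 3–2.
Chen vs Fay: Fay wins 3–2.
Dana vs Ben: Dana wins 4–1.
Dana vs Fay: Dana wins 3–2.
Ben vs Fay: Fay wins 3–2.
No candidate beats all others: Gus beats Chen beats Ben beats Gus, a majority cycle.

No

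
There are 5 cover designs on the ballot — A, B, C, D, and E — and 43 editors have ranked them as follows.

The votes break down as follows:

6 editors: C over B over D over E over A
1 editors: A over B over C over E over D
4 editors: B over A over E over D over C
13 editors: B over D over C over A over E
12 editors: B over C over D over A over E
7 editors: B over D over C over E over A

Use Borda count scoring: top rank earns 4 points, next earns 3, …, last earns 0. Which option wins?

B

Borda scores:
  A: 6·0 + 4 + 4·3 + 13·1 + 12·1 + 7·0 = 41
  B: 6·3 + 3 + 4·4 + 13·4 + 12·4 + 7·4 = 165
  C: 6·4 + 2 + 4·0 + 13·2 + 12·3 + 7·2 = 102
  D: 6·2 + 0 + 4·1 + 13·3 + 12·2 + 7·3 = 100
  E: 6·1 + 1 + 4·2 + 13·0 + 12·0 + 7·1 = 22
B has the highest total.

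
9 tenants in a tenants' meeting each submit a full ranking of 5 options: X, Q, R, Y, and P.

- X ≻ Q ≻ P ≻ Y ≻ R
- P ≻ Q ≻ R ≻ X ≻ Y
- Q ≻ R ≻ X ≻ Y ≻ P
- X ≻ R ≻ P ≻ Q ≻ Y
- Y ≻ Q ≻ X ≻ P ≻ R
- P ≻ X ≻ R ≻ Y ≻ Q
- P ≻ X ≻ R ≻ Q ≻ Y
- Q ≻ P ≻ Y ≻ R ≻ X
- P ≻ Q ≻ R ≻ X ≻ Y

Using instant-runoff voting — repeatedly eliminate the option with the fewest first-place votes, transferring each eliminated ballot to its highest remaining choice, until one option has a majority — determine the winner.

P

Round 1: P 4, X 2, Q 2, Y 1, R 0. R has the fewest and is eliminated.
Round 2: P 4, X 2, Q 2, Y 1. Y has the fewest and is eliminated.
Round 3: P 4, Q 3, X 2. X has the fewest and is eliminated.
Round 4: P 5, Q 4. P has a majority.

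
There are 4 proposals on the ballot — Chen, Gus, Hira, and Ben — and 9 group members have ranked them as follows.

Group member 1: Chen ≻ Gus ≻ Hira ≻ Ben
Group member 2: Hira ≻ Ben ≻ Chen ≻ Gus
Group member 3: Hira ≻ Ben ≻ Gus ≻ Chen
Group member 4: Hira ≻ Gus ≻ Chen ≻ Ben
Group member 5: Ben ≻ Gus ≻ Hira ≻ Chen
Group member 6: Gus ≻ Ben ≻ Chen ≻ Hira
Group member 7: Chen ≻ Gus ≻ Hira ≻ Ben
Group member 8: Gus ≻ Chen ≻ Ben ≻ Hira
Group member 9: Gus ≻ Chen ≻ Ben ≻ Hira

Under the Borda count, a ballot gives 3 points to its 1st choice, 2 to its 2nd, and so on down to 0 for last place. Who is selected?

Borda scores:
  Chen: 3 + 1 + 0 + 1 + 0 + 1 + 3 + 2 + 2 = 13
  Gus: 2 + 0 + 1 + 2 + 2 + 3 + 2 + 3 + 3 = 18
  Hira: 1 + 3 + 3 + 3 + 1 + 0 + 1 + 0 + 0 = 12
  Ben: 0 + 2 + 2 + 0 + 3 + 2 + 0 + 1 + 1 = 11
Gus has the highest total.

Gus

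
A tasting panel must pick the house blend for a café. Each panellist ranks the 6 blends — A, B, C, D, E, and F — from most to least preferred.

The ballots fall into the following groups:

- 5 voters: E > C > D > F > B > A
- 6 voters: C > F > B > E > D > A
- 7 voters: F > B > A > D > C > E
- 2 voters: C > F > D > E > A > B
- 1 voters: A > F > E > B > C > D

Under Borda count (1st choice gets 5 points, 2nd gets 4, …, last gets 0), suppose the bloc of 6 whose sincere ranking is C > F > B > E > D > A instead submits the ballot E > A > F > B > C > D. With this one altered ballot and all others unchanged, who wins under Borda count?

F

Borda totals with the altered ballot: A 52, B 47, C 44, D 35, E 62, F 75.
The winner is unchanged: still F.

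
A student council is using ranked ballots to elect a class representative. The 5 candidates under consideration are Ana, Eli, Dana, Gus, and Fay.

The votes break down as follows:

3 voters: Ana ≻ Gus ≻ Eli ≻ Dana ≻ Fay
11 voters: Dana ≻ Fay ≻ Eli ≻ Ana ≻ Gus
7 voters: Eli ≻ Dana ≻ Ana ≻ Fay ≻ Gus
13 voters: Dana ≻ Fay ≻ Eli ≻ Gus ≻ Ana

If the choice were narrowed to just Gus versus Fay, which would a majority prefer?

Fay

Ballots ranking Gus above Fay: 3.
Ballots ranking Fay above Gus: 11+7+13 = 31.
Fay wins the head-to-head, 31–3.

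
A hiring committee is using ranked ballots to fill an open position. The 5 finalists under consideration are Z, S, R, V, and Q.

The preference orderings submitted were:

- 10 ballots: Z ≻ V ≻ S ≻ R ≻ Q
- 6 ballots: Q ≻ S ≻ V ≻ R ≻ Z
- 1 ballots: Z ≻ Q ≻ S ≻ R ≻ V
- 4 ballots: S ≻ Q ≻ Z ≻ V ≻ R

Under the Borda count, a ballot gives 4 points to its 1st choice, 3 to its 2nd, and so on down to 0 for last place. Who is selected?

S

Borda scores:
  Z: 10·4 + 6·0 + 4 + 4·2 = 52
  S: 10·2 + 6·3 + 2 + 4·4 = 56
  R: 10·1 + 6·1 + 1 + 4·0 = 17
  V: 10·3 + 6·2 + 0 + 4·1 = 46
  Q: 10·0 + 6·4 + 3 + 4·3 = 39
S has the highest total.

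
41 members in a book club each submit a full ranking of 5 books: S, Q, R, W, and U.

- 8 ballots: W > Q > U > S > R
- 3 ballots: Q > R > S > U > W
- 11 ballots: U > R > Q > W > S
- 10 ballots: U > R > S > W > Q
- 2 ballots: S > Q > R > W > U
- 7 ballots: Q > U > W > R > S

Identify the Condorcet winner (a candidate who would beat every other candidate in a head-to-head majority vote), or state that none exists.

Head-to-head results (41 voters total):
S vs Q: Q wins 29–12.
S vs R: R wins 31–10.
S vs W: W wins 26–15.
S vs U: U wins 36–5.
Q vs R: R wins 21–20.
Q vs W: Q wins 23–18.
Q vs U: U wins 21–20.
R vs W: R wins 26–15.
R vs U: U wins 36–5.
W vs U: U wins 31–10.
U beats each rival — S (36–5), Q (21–20), R (36–5), W (31–10) — so U is the Condorcet winner.

U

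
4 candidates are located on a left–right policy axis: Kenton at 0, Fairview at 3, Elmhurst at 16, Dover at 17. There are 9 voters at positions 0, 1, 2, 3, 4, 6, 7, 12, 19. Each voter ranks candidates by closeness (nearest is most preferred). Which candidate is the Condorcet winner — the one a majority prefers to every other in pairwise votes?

Fairview

With single-peaked preferences on a line, the Condorcet winner is the candidate closest to the median voter.
The median voter (position 4) is closest to Fairview at 3.
Check: Fairview vs Elmhurst — voters closer to Fairview: 7 of 9.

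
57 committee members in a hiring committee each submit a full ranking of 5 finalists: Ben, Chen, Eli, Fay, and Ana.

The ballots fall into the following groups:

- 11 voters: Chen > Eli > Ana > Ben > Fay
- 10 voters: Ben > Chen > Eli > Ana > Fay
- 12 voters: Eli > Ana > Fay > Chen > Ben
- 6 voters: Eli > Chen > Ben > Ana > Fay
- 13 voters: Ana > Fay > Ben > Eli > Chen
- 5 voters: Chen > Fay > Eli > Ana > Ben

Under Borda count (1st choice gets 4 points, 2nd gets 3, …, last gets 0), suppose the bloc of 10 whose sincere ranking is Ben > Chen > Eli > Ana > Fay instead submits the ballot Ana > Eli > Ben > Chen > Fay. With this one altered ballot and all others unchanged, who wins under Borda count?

Ana

Borda totals with the altered ballot: Ben 69, Chen 104, Eli 158, Fay 78, Ana 161.
The switch changes the winner from Eli to Ana.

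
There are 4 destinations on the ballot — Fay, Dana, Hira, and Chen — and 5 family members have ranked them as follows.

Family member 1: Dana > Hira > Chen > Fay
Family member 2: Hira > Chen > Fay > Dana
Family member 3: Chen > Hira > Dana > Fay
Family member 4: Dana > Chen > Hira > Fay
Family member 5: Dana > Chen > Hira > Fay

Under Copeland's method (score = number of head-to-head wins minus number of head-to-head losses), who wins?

Dana

Pairwise results:
  Fay vs Dana: Dana wins 4–1.
  Fay vs Hira: Hira wins 5–0.
  Fay vs Chen: Chen wins 5–0.
  Dana vs Hira: Dana wins 3–2.
  Dana vs Chen: Dana wins 3–2.
  Hira vs Chen: Chen wins 3–2.
Copeland scores (wins − losses):
  Fay: 0 − 3 = -3
  Dana: 3 − 0 = 3
  Hira: 1 − 2 = -1
  Chen: 2 − 1 = 1
Dana has the best Copeland score.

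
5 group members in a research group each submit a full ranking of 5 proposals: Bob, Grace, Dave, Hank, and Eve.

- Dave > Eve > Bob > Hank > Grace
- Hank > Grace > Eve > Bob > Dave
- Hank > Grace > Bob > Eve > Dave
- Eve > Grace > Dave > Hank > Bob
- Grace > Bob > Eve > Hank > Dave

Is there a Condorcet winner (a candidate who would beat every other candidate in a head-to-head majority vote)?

Head-to-head results (5 voters total):
Bob vs Grace: Grace wins 4–1.
Bob vs Dave: Bob wins 3–2.
Bob vs Hank: Hank wins 3–2.
Bob vs Eve: Eve wins 3–2.
Grace vs Dave: Grace wins 4–1.
Grace vs Hank: Hank wins 3–2.
Grace vs Eve: Grace wins 3–2.
Dave vs Hank: Hank wins 3–2.
Dave vs Eve: Eve wins 4–1.
Hank vs Eve: Eve wins 3–2.
No candidate beats all others: Grace beats Eve beats Hank beats Grace, a majority cycle.

No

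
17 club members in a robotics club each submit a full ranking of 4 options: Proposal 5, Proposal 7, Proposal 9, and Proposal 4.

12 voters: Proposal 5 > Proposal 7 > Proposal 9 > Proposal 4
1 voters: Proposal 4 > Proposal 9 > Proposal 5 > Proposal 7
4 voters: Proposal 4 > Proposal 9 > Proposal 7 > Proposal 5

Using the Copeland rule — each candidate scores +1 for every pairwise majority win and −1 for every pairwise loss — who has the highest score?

Proposal 5

Pairwise results:
  Proposal 5 vs Proposal 7: Proposal 5 wins 13–4.
  Proposal 5 vs Proposal 9: Proposal 5 wins 12–5.
  Proposal 5 vs Proposal 4: Proposal 5 wins 12–5.
  Proposal 7 vs Proposal 9: Proposal 7 wins 12–5.
  Proposal 7 vs Proposal 4: Proposal 7 wins 12–5.
  Proposal 9 vs Proposal 4: Proposal 9 wins 12–5.
Copeland scores (wins − losses):
  Proposal 5: 3 − 0 = 3
  Proposal 7: 2 − 1 = 1
  Proposal 9: 1 − 2 = -1
  Proposal 4: 0 − 3 = -3
Proposal 5 has the best Copeland score.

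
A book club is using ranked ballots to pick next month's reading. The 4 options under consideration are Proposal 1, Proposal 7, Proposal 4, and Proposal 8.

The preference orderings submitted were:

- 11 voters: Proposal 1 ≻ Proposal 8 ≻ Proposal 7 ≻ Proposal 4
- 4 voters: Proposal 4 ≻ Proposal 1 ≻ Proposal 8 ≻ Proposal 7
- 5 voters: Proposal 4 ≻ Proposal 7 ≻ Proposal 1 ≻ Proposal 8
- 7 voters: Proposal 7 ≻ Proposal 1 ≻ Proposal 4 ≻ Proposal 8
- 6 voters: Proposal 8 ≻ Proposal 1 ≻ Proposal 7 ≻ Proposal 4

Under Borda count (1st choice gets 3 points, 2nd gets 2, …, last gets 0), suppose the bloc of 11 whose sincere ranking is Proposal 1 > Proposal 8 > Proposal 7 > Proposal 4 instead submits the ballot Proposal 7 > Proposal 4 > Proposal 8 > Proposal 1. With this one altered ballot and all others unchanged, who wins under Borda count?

Borda totals with the altered ballot: Proposal 1 39, Proposal 7 70, Proposal 4 56, Proposal 8 33.
The switch changes the winner from Proposal 1 to Proposal 7.

Proposal 7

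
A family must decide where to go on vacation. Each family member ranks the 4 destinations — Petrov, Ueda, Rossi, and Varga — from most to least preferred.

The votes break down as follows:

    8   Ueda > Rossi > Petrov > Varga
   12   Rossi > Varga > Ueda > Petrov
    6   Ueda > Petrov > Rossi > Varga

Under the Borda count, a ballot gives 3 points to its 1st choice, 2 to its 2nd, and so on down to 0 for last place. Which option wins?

Rossi

Borda scores:
  Petrov: 8·1 + 12·0 + 6·2 = 20
  Ueda: 8·3 + 12·1 + 6·3 = 54
  Rossi: 8·2 + 12·3 + 6·1 = 58
  Varga: 8·0 + 12·2 + 6·0 = 24
Rossi has the highest total.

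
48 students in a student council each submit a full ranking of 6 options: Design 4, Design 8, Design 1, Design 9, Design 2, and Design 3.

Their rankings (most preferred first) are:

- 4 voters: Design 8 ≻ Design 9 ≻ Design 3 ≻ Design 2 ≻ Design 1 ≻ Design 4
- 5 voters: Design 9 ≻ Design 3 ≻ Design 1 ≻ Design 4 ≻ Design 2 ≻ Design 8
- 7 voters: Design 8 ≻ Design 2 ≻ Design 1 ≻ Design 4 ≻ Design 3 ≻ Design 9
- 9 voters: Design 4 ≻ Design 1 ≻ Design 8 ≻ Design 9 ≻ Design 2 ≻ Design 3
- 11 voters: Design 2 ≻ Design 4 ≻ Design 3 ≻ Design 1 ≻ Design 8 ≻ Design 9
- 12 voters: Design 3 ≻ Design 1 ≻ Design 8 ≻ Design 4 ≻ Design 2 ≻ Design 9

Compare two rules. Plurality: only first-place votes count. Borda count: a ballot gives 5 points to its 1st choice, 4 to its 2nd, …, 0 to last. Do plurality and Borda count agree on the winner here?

Plurality first-place counts: Design 4 9, Design 8 11, Design 1 0, Design 9 5, Design 2 11, Design 3 12 → Design 3.
Borda totals: Design 4 137, Design 8 129, Design 1 146, Design 9 59, Design 2 117, Design 3 132 → Design 1.
The two rules disagree: plurality picks Design 3, Borda picks Design 1.

No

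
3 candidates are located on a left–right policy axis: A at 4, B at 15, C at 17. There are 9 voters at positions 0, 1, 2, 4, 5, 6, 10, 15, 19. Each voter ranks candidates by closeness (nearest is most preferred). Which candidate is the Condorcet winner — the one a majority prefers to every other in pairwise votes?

A

With single-peaked preferences on a line, the Condorcet winner is the candidate closest to the median voter.
The median voter (position 5) is closest to A at 4.
Check: A vs B — voters closer to A: 6 of 9.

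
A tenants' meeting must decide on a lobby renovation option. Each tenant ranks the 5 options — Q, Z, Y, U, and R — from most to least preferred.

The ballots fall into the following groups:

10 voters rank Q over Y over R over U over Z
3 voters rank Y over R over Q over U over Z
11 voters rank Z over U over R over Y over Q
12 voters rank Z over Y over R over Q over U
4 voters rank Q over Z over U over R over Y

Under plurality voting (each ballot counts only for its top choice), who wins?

First-place vote totals:
  Q: 14
  Z: 23
  Y: 3
  U: 0
  R: 0
Z has the most first-place votes.

Z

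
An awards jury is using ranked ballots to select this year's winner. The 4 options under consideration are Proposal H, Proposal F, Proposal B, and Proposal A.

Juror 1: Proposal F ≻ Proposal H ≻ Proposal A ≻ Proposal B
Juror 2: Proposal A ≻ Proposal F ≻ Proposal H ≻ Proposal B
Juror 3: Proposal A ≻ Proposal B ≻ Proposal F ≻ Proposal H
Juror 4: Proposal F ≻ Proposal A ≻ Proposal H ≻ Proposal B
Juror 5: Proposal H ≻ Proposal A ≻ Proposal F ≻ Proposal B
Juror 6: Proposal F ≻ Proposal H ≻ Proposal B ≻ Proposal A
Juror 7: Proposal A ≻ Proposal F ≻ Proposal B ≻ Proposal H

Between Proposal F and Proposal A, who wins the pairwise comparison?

Ballots ranking Proposal F above Proposal A: 3.
Ballots ranking Proposal A above Proposal F: 4.
Proposal A wins the head-to-head, 4–3.

Proposal A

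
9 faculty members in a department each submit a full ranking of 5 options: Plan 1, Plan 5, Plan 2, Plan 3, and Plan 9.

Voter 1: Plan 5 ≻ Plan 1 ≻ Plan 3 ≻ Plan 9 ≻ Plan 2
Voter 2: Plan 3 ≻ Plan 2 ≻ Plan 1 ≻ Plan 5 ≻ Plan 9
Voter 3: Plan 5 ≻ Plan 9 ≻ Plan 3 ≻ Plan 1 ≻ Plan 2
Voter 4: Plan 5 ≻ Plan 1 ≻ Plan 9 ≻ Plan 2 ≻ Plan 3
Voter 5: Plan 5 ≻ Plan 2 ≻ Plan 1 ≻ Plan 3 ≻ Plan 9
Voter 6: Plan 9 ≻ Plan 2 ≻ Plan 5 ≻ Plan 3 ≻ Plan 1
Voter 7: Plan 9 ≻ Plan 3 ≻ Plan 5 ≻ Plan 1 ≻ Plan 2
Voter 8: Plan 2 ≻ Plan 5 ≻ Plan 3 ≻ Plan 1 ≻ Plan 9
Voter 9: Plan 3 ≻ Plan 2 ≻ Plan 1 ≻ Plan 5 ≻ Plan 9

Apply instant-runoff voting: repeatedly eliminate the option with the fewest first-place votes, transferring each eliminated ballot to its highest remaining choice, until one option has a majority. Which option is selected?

Plan 5

Round 1: Plan 5 4, Plan 3 2, Plan 9 2, Plan 2 1, Plan 1 0. Plan 1 has the fewest and is eliminated.
Round 2: Plan 5 4, Plan 3 2, Plan 9 2, Plan 2 1. Plan 2 has the fewest and is eliminated.
Round 3: Plan 5 5, Plan 3 2, Plan 9 2. Plan 5 has a majority.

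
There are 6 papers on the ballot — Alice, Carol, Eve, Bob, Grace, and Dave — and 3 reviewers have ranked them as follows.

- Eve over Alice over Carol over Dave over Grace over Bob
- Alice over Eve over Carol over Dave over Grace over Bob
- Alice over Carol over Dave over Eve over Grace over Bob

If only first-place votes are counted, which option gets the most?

First-place vote totals:
  Alice: 2
  Carol: 0
  Eve: 1
  Bob: 0
  Grace: 0
  Dave: 0
Alice has the most first-place votes.

Alice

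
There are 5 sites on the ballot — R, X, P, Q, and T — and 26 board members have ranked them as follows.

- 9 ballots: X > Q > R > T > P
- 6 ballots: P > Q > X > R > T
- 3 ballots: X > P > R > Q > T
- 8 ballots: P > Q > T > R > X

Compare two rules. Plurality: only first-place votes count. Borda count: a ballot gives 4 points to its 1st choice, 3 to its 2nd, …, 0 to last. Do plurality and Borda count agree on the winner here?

No

Plurality first-place counts: R 0, X 12, P 14, Q 0, T 0 → P.
Borda totals: R 38, X 60, P 65, Q 72, T 25 → Q.
The two rules disagree: plurality picks P, Borda picks Q.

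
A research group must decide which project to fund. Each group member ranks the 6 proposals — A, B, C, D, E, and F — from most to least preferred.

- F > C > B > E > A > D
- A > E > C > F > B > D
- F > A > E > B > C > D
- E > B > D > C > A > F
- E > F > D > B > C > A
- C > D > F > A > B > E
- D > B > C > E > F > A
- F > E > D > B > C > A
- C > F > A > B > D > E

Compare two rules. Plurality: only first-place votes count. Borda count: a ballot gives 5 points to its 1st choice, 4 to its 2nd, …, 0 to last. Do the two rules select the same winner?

Plurality first-place counts: A 1, B 0, C 2, D 1, E 2, F 3 → F.
Borda totals: A 16, B 21, C 25, D 19, E 25, F 29 → F.
The two rules agree on F.

Yes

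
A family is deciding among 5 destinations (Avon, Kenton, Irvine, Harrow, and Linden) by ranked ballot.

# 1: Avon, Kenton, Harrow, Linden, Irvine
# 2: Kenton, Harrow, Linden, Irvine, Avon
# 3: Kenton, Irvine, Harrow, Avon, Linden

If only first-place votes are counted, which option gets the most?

First-place vote totals:
  Avon: 1
  Kenton: 2
  Irvine: 0
  Harrow: 0
  Linden: 0
Kenton has the most first-place votes.

Kenton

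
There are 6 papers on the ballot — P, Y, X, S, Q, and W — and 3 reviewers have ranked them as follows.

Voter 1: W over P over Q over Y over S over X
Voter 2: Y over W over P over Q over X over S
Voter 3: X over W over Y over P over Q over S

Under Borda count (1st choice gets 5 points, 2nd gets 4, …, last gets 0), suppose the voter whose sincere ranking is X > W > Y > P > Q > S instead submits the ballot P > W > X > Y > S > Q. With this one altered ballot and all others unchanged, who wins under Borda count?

W

Borda totals with the altered ballot: P 12, Y 9, X 4, S 2, Q 5, W 13.
The winner is unchanged: still W.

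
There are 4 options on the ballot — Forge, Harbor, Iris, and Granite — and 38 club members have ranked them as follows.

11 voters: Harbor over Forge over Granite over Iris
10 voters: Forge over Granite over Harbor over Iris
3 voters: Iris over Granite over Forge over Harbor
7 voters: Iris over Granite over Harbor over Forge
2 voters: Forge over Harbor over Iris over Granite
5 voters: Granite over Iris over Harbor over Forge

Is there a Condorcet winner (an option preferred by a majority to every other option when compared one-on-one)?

No

Head-to-head results (38 voters total):
Forge vs Harbor: Harbor wins 23–15.
Forge vs Iris: Forge wins 23–15.
Forge vs Granite: Forge wins 23–15.
Harbor vs Iris: Harbor wins 23–15.
Harbor vs Granite: Granite wins 25–13.
Iris vs Granite: Granite wins 26–12.
No candidate beats all others: Forge beats Granite beats Harbor beats Forge, a majority cycle.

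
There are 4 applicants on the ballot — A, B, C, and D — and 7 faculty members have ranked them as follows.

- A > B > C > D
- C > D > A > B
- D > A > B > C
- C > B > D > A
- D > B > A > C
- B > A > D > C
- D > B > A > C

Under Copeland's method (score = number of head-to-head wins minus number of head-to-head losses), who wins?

Pairwise results:
  A vs B: B wins 4–3.
  A vs C: A wins 5–2.
  A vs D: D wins 5–2.
  B vs C: B wins 5–2.
  B vs D: D wins 4–3.
  C vs D: D wins 4–3.
Copeland scores (wins − losses):
  A: 1 − 2 = -1
  B: 2 − 1 = 1
  C: 0 − 3 = -3
  D: 3 − 0 = 3
D has the best Copeland score.

D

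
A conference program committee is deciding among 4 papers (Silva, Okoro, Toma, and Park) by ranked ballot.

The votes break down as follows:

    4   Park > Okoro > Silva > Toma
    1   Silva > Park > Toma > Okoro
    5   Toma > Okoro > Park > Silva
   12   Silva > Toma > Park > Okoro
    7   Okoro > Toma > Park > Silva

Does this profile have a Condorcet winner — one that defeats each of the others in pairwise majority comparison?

Head-to-head results (29 voters total):
Silva vs Okoro: Okoro wins 16–13.
Silva vs Toma: Silva wins 17–12.
Silva vs Park: Park wins 16–13.
Okoro vs Toma: Toma wins 18–11.
Okoro vs Park: Park wins 17–12.
Toma vs Park: Toma wins 24–5.
No candidate beats all others: Silva beats Toma beats Okoro beats Silva, a majority cycle.

No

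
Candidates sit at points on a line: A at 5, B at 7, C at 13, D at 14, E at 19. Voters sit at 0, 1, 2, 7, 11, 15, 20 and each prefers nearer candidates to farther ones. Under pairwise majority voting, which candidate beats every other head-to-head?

With single-peaked preferences on a line, the Condorcet winner is the candidate closest to the median voter.
The median voter (position 7) is closest to B at 7.
Check: B vs C — voters closer to B: 4 of 7.

B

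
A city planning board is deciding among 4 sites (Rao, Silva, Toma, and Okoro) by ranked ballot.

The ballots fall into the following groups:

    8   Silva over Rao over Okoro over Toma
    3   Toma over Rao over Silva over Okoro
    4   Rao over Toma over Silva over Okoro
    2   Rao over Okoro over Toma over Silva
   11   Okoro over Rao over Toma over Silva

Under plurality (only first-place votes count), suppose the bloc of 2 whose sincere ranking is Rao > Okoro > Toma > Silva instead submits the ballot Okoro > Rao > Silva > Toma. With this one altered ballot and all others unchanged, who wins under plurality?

First-place totals with the altered ballot: Rao 4, Silva 8, Toma 3, Okoro 13.
The winner is unchanged: still Okoro.

Okoro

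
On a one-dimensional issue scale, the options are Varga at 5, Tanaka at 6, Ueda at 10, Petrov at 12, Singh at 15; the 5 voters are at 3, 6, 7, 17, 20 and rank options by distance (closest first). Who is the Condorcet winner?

With single-peaked preferences on a line, the Condorcet winner is the candidate closest to the median voter.
The median voter (position 7) is closest to Tanaka at 6.
Check: Tanaka vs Petrov — voters closer to Tanaka: 3 of 5.

Tanaka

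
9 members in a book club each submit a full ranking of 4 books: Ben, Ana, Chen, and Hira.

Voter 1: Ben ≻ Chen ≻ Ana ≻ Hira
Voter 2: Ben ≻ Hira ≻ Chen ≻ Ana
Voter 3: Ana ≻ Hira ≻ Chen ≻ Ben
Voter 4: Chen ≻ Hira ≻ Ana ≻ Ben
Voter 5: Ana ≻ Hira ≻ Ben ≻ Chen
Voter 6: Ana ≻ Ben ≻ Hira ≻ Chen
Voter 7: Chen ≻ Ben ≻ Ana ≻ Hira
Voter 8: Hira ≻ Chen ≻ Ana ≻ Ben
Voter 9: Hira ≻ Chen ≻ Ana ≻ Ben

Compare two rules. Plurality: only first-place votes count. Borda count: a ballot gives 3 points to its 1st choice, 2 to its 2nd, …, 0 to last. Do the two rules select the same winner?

Plurality first-place counts: Ben 2, Ana 3, Chen 2, Hira 2 → Ana.
Borda totals: Ben 11, Ana 14, Chen 14, Hira 15 → Hira.
The two rules disagree: plurality picks Ana, Borda picks Hira.

No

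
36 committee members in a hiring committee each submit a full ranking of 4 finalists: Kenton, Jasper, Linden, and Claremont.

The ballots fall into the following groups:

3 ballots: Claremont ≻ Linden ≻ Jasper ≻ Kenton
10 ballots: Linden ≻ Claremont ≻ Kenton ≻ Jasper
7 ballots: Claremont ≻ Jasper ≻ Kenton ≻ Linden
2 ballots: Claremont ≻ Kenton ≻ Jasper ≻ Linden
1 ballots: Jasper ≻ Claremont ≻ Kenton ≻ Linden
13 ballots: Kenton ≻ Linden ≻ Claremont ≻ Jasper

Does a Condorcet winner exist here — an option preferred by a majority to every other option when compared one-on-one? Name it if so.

There is no Condorcet winner

Head-to-head results (36 voters total):
Kenton vs Jasper: Kenton wins 25–11.
Kenton vs Linden: Kenton wins 23–13.
Kenton vs Claremont: Claremont wins 23–13.
Jasper vs Linden: Linden wins 26–10.
Jasper vs Claremont: Claremont wins 35–1.
Linden vs Claremont: Linden wins 23–13.
No candidate beats all others: Kenton beats Linden beats Claremont beats Kenton, a majority cycle.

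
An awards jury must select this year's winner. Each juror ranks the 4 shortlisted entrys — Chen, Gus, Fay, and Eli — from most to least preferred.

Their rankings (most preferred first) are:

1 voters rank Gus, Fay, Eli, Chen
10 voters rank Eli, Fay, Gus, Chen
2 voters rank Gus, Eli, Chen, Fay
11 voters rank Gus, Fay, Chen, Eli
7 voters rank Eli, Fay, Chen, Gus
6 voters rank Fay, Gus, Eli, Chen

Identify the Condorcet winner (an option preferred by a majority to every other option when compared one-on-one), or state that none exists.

None — there is no Condorcet winner

Head-to-head results (37 voters total):
Chen vs Gus: Gus wins 30–7.
Chen vs Fay: Fay wins 35–2.
Chen vs Eli: Eli wins 26–11.
Gus vs Fay: Fay wins 23–14.
Gus vs Eli: Gus wins 20–17.
Fay vs Eli: Eli wins 19–18.
No candidate beats all others: Gus beats Eli beats Fay beats Gus, a majority cycle.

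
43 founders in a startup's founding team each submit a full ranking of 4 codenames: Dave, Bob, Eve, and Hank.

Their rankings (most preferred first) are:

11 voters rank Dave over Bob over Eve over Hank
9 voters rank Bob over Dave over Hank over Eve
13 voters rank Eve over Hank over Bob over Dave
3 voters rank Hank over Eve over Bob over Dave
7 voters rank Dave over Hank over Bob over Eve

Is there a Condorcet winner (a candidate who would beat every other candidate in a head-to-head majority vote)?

No

Head-to-head results (43 voters total):
Dave vs Bob: Bob wins 25–18.
Dave vs Eve: Dave wins 27–16.
Dave vs Hank: Dave wins 27–16.
Bob vs Eve: Bob wins 27–16.
Bob vs Hank: Hank wins 23–20.
Eve vs Hank: Eve wins 24–19.
No candidate beats all others: Dave beats Hank beats Bob beats Dave, a majority cycle.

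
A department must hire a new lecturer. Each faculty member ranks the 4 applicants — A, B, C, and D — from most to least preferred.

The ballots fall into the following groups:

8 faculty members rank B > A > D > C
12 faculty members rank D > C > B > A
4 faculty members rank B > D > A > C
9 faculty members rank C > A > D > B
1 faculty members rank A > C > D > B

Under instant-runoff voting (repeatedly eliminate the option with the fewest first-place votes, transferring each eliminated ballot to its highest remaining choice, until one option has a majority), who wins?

D

Round 1: B 12, D 12, C 9, A 1. A has the fewest and is eliminated.
Round 2: B 12, D 12, C 10. C has the fewest and is eliminated.
Round 3: D 22, B 12. D has a majority.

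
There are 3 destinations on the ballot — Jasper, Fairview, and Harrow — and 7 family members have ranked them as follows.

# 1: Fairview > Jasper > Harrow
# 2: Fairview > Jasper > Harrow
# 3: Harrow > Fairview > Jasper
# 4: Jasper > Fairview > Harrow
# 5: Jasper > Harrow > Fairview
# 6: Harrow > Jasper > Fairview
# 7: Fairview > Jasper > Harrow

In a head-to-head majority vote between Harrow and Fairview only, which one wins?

Fairview

Ballots ranking Harrow above Fairview: 3.
Ballots ranking Fairview above Harrow: 4.
Fairview wins the head-to-head, 4–3.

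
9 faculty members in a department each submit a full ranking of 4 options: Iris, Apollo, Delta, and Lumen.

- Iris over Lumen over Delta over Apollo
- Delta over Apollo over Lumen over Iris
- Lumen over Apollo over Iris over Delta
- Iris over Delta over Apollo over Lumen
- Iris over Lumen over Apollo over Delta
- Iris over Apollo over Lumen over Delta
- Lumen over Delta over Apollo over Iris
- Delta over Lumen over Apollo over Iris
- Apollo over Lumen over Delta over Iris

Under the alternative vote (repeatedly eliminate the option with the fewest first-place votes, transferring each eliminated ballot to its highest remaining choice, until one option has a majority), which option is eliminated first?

Round 1: Iris 4, Delta 2, Lumen 2, Apollo 1. Apollo has the fewest and is eliminated.
Round 2: Iris 4, Lumen 3, Delta 2. Delta has the fewest and is eliminated.
Round 3: Lumen 5, Iris 4. Lumen has a majority.

Apollo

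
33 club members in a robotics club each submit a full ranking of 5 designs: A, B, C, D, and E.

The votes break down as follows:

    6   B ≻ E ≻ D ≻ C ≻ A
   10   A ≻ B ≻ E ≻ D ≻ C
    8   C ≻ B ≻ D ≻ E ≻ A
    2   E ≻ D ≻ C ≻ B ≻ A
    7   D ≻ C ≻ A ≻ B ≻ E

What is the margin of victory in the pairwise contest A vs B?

1

Ballots ranking A above B: 10+7 = 17.
Ballots ranking B above A: 6+8+2 = 16.
A wins 17–16, a margin of 1.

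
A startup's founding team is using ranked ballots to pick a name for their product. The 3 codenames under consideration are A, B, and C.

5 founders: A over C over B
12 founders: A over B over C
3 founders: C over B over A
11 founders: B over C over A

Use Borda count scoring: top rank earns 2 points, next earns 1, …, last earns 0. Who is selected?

B

Borda scores:
  A: 5·2 + 12·2 + 3·0 + 11·0 = 34
  B: 5·0 + 12·1 + 3·1 + 11·2 = 37
  C: 5·1 + 12·0 + 3·2 + 11·1 = 22
B has the highest total.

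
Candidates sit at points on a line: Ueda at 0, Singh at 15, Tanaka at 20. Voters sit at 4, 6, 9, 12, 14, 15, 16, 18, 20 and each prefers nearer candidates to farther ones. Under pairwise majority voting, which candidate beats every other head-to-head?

Singh

With single-peaked preferences on a line, the Condorcet winner is the candidate closest to the median voter.
The median voter (position 14) is closest to Singh at 15.
Check: Singh vs Ueda — voters closer to Singh: 7 of 9.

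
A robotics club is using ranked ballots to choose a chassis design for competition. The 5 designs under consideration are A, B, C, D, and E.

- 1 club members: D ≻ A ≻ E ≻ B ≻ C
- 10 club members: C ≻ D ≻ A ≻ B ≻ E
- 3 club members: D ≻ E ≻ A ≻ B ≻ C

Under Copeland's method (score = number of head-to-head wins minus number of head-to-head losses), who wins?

C

Pairwise results:
  A vs B: A wins 14–0.
  A vs C: C wins 10–4.
  A vs D: D wins 14–0.
  A vs E: A wins 11–3.
  B vs C: C wins 10–4.
  B vs D: D wins 14–0.
  B vs E: B wins 10–4.
  C vs D: C wins 10–4.
  C vs E: C wins 10–4.
  D vs E: D wins 14–0.
Copeland scores (wins − losses):
  A: 2 − 2 = 0
  B: 1 − 3 = -2
  C: 4 − 0 = 4
  D: 3 − 1 = 2
  E: 0 − 4 = -4
C has the best Copeland score.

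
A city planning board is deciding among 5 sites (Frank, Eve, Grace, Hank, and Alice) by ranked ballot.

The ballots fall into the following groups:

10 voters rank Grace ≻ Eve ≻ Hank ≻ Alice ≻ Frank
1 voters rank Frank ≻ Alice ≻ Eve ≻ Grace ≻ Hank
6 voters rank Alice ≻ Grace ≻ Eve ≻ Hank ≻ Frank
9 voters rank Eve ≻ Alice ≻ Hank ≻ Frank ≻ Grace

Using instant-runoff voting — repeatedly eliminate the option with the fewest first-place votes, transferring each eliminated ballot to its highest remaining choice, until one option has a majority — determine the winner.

Round 1: Grace 10, Eve 9, Alice 6, Frank 1, Hank 0. Hank has the fewest and is eliminated.
Round 2: Grace 10, Eve 9, Alice 6, Frank 1. Frank has the fewest and is eliminated.
Round 3: Grace 10, Eve 9, Alice 7. Alice has the fewest and is eliminated.
Round 4: Grace 16, Eve 10. Grace has a majority.

Grace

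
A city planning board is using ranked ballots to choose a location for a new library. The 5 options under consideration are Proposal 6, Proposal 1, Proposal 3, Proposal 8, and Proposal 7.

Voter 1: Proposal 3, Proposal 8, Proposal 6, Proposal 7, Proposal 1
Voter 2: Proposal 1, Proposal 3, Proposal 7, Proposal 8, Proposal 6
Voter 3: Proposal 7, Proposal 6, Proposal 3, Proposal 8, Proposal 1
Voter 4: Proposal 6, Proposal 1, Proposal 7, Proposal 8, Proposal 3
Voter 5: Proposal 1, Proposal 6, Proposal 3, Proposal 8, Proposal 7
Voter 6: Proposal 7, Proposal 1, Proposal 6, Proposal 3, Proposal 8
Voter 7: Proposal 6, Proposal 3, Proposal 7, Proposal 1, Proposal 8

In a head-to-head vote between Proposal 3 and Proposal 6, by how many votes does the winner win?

Ballots ranking Proposal 3 above Proposal 6: 2.
Ballots ranking Proposal 6 above Proposal 3: 5.
Proposal 6 wins 5–2, a margin of 3.

3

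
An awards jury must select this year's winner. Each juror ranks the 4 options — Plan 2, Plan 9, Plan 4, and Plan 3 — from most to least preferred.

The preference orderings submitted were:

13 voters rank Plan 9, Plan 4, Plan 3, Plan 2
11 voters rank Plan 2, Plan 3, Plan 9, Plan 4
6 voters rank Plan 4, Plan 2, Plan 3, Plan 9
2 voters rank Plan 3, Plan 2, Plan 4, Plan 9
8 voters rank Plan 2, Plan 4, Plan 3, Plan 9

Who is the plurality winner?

Plan 2

First-place vote totals:
  Plan 2: 19
  Plan 9: 13
  Plan 4: 6
  Plan 3: 2
Plan 2 has the most first-place votes.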